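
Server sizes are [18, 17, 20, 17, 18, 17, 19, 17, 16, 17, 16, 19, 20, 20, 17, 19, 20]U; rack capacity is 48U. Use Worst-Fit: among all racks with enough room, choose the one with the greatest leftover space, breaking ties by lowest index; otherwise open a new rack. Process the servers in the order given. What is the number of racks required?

Put 18U in rack 1; 30U remain.
Put 17U in rack 1; 13U remain.
Put 20U in rack 2; 28U remain.
Put 17U in rack 2; 11U remain.
Put 18U in rack 3; 30U remain.
Put 17U in rack 3; 13U remain.
Put 19U in rack 4; 29U remain.
Put 17U in rack 4; 12U remain.
Put 16U in rack 5; 32U remain.
Put 17U in rack 5; 15U remain.
Put 16U in rack 6; 32U remain.
Put 19U in rack 6; 13U remain.
Put 20U in rack 7; 28U remain.
Put 20U in rack 7; 8U remain.
Put 17U in rack 8; 31U remain.
Put 19U in rack 8; 12U remain.
Put 20U in rack 9; 28U remain.

9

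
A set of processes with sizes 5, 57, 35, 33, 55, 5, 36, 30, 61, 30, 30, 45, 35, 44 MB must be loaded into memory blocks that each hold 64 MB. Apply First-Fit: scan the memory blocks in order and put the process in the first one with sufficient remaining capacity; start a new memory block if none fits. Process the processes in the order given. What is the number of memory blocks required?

5 MB → memory block 1 (remaining 59 MB)
57 MB → memory block 1 (remaining 2 MB)
35 MB → memory block 2 (remaining 29 MB)
33 MB → memory block 3 (remaining 31 MB)
55 MB → memory block 4 (remaining 9 MB)
5 MB → memory block 2 (remaining 24 MB)
36 MB → memory block 5 (remaining 28 MB)
30 MB → memory block 3 (remaining 1 MB)
61 MB → memory block 6 (remaining 3 MB)
30 MB → memory block 7 (remaining 34 MB)
30 MB → memory block 7 (remaining 4 MB)
45 MB → memory block 8 (remaining 19 MB)
35 MB → memory block 9 (remaining 29 MB)
44 MB → memory block 10 (remaining 20 MB)
Final memory blocks: [5,57] [35,5] [33,30] [55] [36] [61] [30,30] [45] [35] [44].

10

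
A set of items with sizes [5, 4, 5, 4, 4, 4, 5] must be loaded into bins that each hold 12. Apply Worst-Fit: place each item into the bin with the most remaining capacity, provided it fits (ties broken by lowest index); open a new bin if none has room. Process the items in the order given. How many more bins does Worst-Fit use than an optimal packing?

Worst-Fit: [5,4] [5,4] [4,4] [5] → 4 bins.
Total size 31; any packing needs at least ⌈31/12⌉ = 3 bins.
An optimal packing achieves that bound: [5,5] [5,4] [4,4,4] → 3 bins.
Excess: 4 − 3 = 1.

1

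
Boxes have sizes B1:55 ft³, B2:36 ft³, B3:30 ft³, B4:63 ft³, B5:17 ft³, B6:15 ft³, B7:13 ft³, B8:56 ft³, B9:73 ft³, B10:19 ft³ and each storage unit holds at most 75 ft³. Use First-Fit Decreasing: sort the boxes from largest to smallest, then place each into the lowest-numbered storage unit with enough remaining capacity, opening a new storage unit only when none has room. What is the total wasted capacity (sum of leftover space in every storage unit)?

Sorted descending: 73, 63, 56, 55, 36, 30, 19, 17, 15, 13.
Put 73 ft³ in storage unit 1; 2 ft³ remain.
Put 63 ft³ in storage unit 2; 12 ft³ remain.
Put 56 ft³ in storage unit 3; 19 ft³ remain.
Put 55 ft³ in storage unit 4; 20 ft³ remain.
Put 36 ft³ in storage unit 5; 39 ft³ remain.
Put 30 ft³ in storage unit 5; 9 ft³ remain.
Put 19 ft³ in storage unit 3; 0 ft³ remain.
Put 17 ft³ in storage unit 4; 3 ft³ remain.
Put 15 ft³ in storage unit 6; 60 ft³ remain.
Put 13 ft³ in storage unit 6; 47 ft³ remain.
6 storage units × 75 ft³ = 450 ft³; used 377 ft³; unused 73 ft³.

73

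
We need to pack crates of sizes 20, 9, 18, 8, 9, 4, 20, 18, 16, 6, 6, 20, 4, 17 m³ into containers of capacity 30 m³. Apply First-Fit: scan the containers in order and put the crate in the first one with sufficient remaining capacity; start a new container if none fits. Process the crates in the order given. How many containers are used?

container 1: place 20 m³, 10 m³ left
container 1: place 9 m³, 1 m³ left
container 2: place 18 m³, 12 m³ left
container 2: place 8 m³, 4 m³ left
container 3: place 9 m³, 21 m³ left
container 2: place 4 m³, 0 m³ left
container 3: place 20 m³, 1 m³ left
container 4: place 18 m³, 12 m³ left
container 5: place 16 m³, 14 m³ left
container 4: place 6 m³, 6 m³ left
container 4: place 6 m³, 0 m³ left
container 6: place 20 m³, 10 m³ left
container 5: place 4 m³, 10 m³ left
container 7: place 17 m³, 13 m³ left

7 containers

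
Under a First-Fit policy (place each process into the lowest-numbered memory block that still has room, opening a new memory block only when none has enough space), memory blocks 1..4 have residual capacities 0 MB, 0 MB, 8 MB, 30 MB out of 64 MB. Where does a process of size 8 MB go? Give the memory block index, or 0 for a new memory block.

Memory blocks with room: memory block 3 (8 MB), memory block 4 (30 MB).
The first with room is memory block 3.

3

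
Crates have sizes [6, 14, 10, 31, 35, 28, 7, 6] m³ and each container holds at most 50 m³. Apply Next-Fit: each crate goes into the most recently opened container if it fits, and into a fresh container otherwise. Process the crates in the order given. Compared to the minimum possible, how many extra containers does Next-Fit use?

1

Next-Fit: [6,14,10] [31] [35] [28,7,6] → 4 containers.
Total size 137 m³; any packing needs at least ⌈137/50⌉ = 3 containers.
An optimal packing achieves that bound: [35,14] [31,10,7] [28,6,6] → 3 containers.
Excess: 4 − 3 = 1.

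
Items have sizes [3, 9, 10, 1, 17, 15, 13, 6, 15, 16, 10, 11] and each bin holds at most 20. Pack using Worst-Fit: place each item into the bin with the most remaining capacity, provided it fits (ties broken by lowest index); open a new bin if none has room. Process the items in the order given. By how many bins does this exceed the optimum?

2

Worst-Fit: [3,9] [10,1,6] [17] [15] [13] [15] [16] [10] [11] → 9 bins.
Total size 126; any packing needs at least ⌈126/20⌉ = 7 bins.
An optimal packing achieves that bound: [17,3] [16,1] [15] [15] [13,6] [11,9] [10,10] → 7 bins.
Excess: 9 − 7 = 2.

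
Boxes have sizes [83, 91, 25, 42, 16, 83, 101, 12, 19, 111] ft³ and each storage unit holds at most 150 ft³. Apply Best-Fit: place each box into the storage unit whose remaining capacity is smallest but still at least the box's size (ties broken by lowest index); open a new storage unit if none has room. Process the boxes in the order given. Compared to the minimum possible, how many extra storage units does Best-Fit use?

0

Best-Fit: [83,42,16] [91,25,12,19] [83] [101] [111] → 5 storage units.
5 boxes exceed 75 ft³ (half the capacity), and no two of those can share a storage unit, so at least 5 storage units are needed.
So 5 is already optimal.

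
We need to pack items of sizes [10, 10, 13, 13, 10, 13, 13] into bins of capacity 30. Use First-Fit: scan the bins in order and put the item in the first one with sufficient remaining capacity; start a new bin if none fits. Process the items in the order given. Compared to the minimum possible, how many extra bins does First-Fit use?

First-Fit: [10,10,10] [13,13] [13,13] → 3 bins.
Total size 82; any packing needs at least ⌈82/30⌉ = 3 bins.
So 3 is already optimal.

0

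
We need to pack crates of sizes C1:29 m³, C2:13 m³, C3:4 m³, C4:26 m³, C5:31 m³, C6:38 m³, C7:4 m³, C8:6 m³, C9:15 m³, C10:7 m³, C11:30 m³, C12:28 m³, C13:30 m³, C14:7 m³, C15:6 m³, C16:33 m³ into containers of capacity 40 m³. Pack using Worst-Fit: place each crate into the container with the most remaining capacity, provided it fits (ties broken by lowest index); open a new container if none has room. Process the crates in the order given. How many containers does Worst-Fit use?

10 containers

container 1: place C1 (29 m³), 11 m³ left
container 2: place C2 (13 m³), 27 m³ left
container 2: place C3 (4 m³), 23 m³ left
container 3: place C4 (26 m³), 14 m³ left
container 4: place C5 (31 m³), 9 m³ left
container 5: place C6 (38 m³), 2 m³ left
container 2: place C7 (4 m³), 19 m³ left
container 2: place C8 (6 m³), 13 m³ left
container 6: place C9 (15 m³), 25 m³ left
container 6: place C10 (7 m³), 18 m³ left
container 7: place C11 (30 m³), 10 m³ left
container 8: place C12 (28 m³), 12 m³ left
container 9: place C13 (30 m³), 10 m³ left
container 6: place C14 (7 m³), 11 m³ left
container 3: place C15 (6 m³), 8 m³ left
container 10: place C16 (33 m³), 7 m³ left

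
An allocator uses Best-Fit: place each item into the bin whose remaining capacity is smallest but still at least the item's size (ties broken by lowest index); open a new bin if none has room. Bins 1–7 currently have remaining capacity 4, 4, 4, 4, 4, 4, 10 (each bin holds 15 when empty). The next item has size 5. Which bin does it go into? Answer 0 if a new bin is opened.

Bins with room: bin 7 (10).
Tightest fit is bin 7 with 10 free.

7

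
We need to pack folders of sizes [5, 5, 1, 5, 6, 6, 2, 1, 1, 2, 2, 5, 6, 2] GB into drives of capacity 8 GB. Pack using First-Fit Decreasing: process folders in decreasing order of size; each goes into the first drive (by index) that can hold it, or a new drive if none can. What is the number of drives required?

Sorted descending: 6, 6, 6, 5, 5, 5, 5, 2, 2, 2, 2, 1, 1, 1.
6 GB → drive 1 (remaining 2 GB)
6 GB → drive 2 (remaining 2 GB)
6 GB → drive 3 (remaining 2 GB)
5 GB → drive 4 (remaining 3 GB)
5 GB → drive 5 (remaining 3 GB)
5 GB → drive 6 (remaining 3 GB)
5 GB → drive 7 (remaining 3 GB)
2 GB → drive 1 (remaining 0 GB)
2 GB → drive 2 (remaining 0 GB)
2 GB → drive 3 (remaining 0 GB)
2 GB → drive 4 (remaining 1 GB)
1 GB → drive 4 (remaining 0 GB)
1 GB → drive 5 (remaining 2 GB)
1 GB → drive 5 (remaining 1 GB)

7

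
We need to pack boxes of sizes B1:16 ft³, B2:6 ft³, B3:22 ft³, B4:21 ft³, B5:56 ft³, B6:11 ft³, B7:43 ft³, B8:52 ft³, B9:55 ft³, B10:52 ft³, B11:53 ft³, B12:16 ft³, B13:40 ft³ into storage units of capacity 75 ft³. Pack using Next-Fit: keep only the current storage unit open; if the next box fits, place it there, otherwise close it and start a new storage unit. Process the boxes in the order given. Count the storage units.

8

B1 (16 ft³) → storage unit 1 (remaining 59 ft³)
B2 (6 ft³) → storage unit 1 (remaining 53 ft³)
B3 (22 ft³) → storage unit 1 (remaining 31 ft³)
B4 (21 ft³) → storage unit 1 (remaining 10 ft³)
B5 (56 ft³) → storage unit 2 (remaining 19 ft³)
B6 (11 ft³) → storage unit 2 (remaining 8 ft³)
B7 (43 ft³) → storage unit 3 (remaining 32 ft³)
B8 (52 ft³) → storage unit 4 (remaining 23 ft³)
B9 (55 ft³) → storage unit 5 (remaining 20 ft³)
B10 (52 ft³) → storage unit 6 (remaining 23 ft³)
B11 (53 ft³) → storage unit 7 (remaining 22 ft³)
B12 (16 ft³) → storage unit 7 (remaining 6 ft³)
B13 (40 ft³) → storage unit 8 (remaining 35 ft³)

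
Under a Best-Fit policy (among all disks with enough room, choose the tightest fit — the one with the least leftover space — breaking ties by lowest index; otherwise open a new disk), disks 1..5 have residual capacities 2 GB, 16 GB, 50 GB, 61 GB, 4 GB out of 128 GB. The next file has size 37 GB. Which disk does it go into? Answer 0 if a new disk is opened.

3

Disks with room: disk 3 (50 GB), disk 4 (61 GB).
Tightest fit is disk 3 with 50 GB free.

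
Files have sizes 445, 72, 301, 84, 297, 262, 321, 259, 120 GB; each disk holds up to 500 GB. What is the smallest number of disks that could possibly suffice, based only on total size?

5

Total size = 445 + 72 + 301 + 84 + 297 + 262 + 321 + 259 + 120 = 2161 GB.
⌈2161 / 500⌉ = 5.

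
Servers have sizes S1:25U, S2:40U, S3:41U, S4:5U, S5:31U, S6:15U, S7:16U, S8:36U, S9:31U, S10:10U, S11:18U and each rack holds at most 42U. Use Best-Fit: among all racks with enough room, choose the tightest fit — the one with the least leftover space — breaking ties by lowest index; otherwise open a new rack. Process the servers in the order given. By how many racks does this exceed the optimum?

Best-Fit: [25,5] [40] [41] [31,10] [15,16] [36] [31] [18] → 8 racks.
Total size 268U; any packing needs at least ⌈268/42⌉ = 7 racks.
An optimal packing achieves that bound: [41] [40] [36,5] [31,10] [31] [25,16] [18,15] → 7 racks.
Excess: 8 − 7 = 1.

1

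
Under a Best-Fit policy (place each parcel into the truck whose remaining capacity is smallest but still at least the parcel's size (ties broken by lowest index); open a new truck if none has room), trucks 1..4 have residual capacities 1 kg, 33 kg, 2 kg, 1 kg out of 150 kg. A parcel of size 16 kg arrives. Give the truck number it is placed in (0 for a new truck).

2

Trucks with room: truck 2 (33 kg).
Tightest fit is truck 2 with 33 kg free.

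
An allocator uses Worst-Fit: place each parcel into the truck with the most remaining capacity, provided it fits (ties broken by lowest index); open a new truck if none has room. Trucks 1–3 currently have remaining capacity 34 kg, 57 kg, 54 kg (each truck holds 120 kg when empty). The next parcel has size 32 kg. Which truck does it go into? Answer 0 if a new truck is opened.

Trucks with room: truck 1 (34 kg), truck 2 (57 kg), truck 3 (54 kg).
Most room is truck 2 with 57 kg free.

2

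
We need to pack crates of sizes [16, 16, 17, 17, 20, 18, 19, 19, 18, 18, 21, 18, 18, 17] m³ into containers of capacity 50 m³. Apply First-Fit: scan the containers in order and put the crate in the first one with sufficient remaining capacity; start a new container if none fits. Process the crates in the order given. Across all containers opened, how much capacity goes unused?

98

Put 16 m³ in container 1; 34 m³ remain.
Put 16 m³ in container 1; 18 m³ remain.
Put 17 m³ in container 1; 1 m³ remain.
Put 17 m³ in container 2; 33 m³ remain.
Put 20 m³ in container 2; 13 m³ remain.
Put 18 m³ in container 3; 32 m³ remain.
Put 19 m³ in container 3; 13 m³ remain.
Put 19 m³ in container 4; 31 m³ remain.
Put 18 m³ in container 4; 13 m³ remain.
Put 18 m³ in container 5; 32 m³ remain.
Put 21 m³ in container 5; 11 m³ remain.
Put 18 m³ in container 6; 32 m³ remain.
Put 18 m³ in container 6; 14 m³ remain.
Put 17 m³ in container 7; 33 m³ remain.
7 containers × 50 m³ = 350 m³; used 252 m³; unused 98 m³.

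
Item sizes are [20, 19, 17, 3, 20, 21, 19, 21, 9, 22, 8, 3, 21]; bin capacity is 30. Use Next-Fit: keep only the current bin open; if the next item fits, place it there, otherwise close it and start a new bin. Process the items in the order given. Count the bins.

Put 20 in bin 1; 10 remain.
Put 19 in bin 2; 11 remain.
Put 17 in bin 3; 13 remain.
Put 3 in bin 3; 10 remain.
Put 20 in bin 4; 10 remain.
Put 21 in bin 5; 9 remain.
Put 19 in bin 6; 11 remain.
Put 21 in bin 7; 9 remain.
Put 9 in bin 7; 0 remain.
Put 22 in bin 8; 8 remain.
Put 8 in bin 8; 0 remain.
Put 3 in bin 9; 27 remain.
Put 21 in bin 9; 6 remain.

9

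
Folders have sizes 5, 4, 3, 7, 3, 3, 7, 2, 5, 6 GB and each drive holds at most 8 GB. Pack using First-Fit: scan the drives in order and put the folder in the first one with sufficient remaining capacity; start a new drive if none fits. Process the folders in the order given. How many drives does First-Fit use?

Put 5 GB in drive 1; 3 GB remain.
Put 4 GB in drive 2; 4 GB remain.
Put 3 GB in drive 1; 0 GB remain.
Put 7 GB in drive 3; 1 GB remain.
Put 3 GB in drive 2; 1 GB remain.
Put 3 GB in drive 4; 5 GB remain.
Put 7 GB in drive 5; 1 GB remain.
Put 2 GB in drive 4; 3 GB remain.
Put 5 GB in drive 6; 3 GB remain.
Put 6 GB in drive 7; 2 GB remain.

7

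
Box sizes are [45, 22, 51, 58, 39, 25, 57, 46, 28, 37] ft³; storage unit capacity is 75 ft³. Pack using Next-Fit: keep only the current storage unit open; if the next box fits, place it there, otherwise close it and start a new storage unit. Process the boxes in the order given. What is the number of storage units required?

Put 45 ft³ in storage unit 1; 30 ft³ remain.
Put 22 ft³ in storage unit 1; 8 ft³ remain.
Put 51 ft³ in storage unit 2; 24 ft³ remain.
Put 58 ft³ in storage unit 3; 17 ft³ remain.
Put 39 ft³ in storage unit 4; 36 ft³ remain.
Put 25 ft³ in storage unit 4; 11 ft³ remain.
Put 57 ft³ in storage unit 5; 18 ft³ remain.
Put 46 ft³ in storage unit 6; 29 ft³ remain.
Put 28 ft³ in storage unit 6; 1 ft³ remain.
Put 37 ft³ in storage unit 7; 38 ft³ remain.
Final storage units: [45,22] [51] [58] [39,25] [57] [46,28] [37].

7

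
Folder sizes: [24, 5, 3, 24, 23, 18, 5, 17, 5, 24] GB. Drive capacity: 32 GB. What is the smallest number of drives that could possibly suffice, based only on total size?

5 drives

Total size = 24 + 5 + 3 + 24 + 23 + 18 + 5 + 17 + 5 + 24 = 148 GB.
⌈148 / 32⌉ = 5.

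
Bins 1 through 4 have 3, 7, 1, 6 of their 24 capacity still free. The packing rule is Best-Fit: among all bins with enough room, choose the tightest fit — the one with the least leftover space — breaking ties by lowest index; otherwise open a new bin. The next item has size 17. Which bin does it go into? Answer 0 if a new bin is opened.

No bin has ≥ 17 free, so a new bin is opened.

0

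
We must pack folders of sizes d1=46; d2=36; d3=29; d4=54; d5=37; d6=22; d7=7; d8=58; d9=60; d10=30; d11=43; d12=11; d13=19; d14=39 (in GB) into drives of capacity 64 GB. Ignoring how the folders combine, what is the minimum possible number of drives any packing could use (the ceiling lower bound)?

8

Total size = 46 + 36 + 29 + 54 + 37 + 22 + 7 + 58 + 60 + 30 + 43 + 11 + 19 + 39 = 491 GB.
⌈491 / 64⌉ = 8.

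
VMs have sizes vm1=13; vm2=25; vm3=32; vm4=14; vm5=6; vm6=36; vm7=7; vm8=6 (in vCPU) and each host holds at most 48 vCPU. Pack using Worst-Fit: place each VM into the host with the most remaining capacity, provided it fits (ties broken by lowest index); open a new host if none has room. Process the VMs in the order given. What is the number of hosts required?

4

Put vm1 (13 vCPU) in host 1; 35 vCPU remain.
Put vm2 (25 vCPU) in host 1; 10 vCPU remain.
Put vm3 (32 vCPU) in host 2; 16 vCPU remain.
Put vm4 (14 vCPU) in host 2; 2 vCPU remain.
Put vm5 (6 vCPU) in host 1; 4 vCPU remain.
Put vm6 (36 vCPU) in host 3; 12 vCPU remain.
Put vm7 (7 vCPU) in host 3; 5 vCPU remain.
Put vm8 (6 vCPU) in host 4; 42 vCPU remain.
Final hosts: [13,25,6] [32,14] [36,7] [6].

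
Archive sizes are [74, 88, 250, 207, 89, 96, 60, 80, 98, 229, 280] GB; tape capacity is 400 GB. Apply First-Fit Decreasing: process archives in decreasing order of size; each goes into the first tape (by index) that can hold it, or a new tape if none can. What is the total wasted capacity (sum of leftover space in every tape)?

449

Sorted descending: 280, 250, 229, 207, 98, 96, 89, 88, 80, 74, 60.
Put 280 GB in tape 1; 120 GB remain.
Put 250 GB in tape 2; 150 GB remain.
Put 229 GB in tape 3; 171 GB remain.
Put 207 GB in tape 4; 193 GB remain.
Put 98 GB in tape 1; 22 GB remain.
Put 96 GB in tape 2; 54 GB remain.
Put 89 GB in tape 3; 82 GB remain.
Put 88 GB in tape 4; 105 GB remain.
Put 80 GB in tape 3; 2 GB remain.
Put 74 GB in tape 4; 31 GB remain.
Put 60 GB in tape 5; 340 GB remain.
5 tapes × 400 GB = 2000 GB; used 1551 GB; unused 449 GB.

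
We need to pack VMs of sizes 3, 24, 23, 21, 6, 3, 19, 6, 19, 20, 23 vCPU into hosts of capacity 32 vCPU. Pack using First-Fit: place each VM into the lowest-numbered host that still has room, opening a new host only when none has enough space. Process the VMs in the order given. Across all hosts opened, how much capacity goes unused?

host 1: place 3 vCPU, 29 vCPU left
host 1: place 24 vCPU, 5 vCPU left
host 2: place 23 vCPU, 9 vCPU left
host 3: place 21 vCPU, 11 vCPU left
host 2: place 6 vCPU, 3 vCPU left
host 1: place 3 vCPU, 2 vCPU left
host 4: place 19 vCPU, 13 vCPU left
host 3: place 6 vCPU, 5 vCPU left
host 5: place 19 vCPU, 13 vCPU left
host 6: place 20 vCPU, 12 vCPU left
host 7: place 23 vCPU, 9 vCPU left
7 hosts × 32 vCPU = 224 vCPU; used 167 vCPU; unused 57 vCPU.

57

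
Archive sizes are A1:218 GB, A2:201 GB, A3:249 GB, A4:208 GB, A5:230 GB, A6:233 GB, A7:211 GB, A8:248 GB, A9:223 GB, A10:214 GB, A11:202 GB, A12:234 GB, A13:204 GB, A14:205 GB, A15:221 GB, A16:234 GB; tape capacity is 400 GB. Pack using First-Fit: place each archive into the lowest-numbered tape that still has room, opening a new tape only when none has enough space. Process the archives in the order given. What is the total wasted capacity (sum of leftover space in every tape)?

tape 1: place A1 (218 GB), 182 GB left
tape 2: place A2 (201 GB), 199 GB left
tape 3: place A3 (249 GB), 151 GB left
tape 4: place A4 (208 GB), 192 GB left
tape 5: place A5 (230 GB), 170 GB left
tape 6: place A6 (233 GB), 167 GB left
tape 7: place A7 (211 GB), 189 GB left
tape 8: place A8 (248 GB), 152 GB left
tape 9: place A9 (223 GB), 177 GB left
tape 10: place A10 (214 GB), 186 GB left
tape 11: place A11 (202 GB), 198 GB left
tape 12: place A12 (234 GB), 166 GB left
tape 13: place A13 (204 GB), 196 GB left
tape 14: place A14 (205 GB), 195 GB left
tape 15: place A15 (221 GB), 179 GB left
tape 16: place A16 (234 GB), 166 GB left
16 tapes × 400 GB = 6400 GB; used 3535 GB; unused 2865 GB.

2865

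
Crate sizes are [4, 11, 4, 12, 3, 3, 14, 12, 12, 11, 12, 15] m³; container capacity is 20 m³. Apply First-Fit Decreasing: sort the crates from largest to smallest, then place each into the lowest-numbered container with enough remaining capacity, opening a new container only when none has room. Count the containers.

Sorted descending: 15, 14, 12, 12, 12, 12, 11, 11, 4, 4, 3, 3.
15 m³ → container 1 (remaining 5 m³)
14 m³ → container 2 (remaining 6 m³)
12 m³ → container 3 (remaining 8 m³)
12 m³ → container 4 (remaining 8 m³)
12 m³ → container 5 (remaining 8 m³)
12 m³ → container 6 (remaining 8 m³)
11 m³ → container 7 (remaining 9 m³)
11 m³ → container 8 (remaining 9 m³)
4 m³ → container 1 (remaining 1 m³)
4 m³ → container 2 (remaining 2 m³)
3 m³ → container 3 (remaining 5 m³)
3 m³ → container 3 (remaining 2 m³)
Final containers: [15,4] [14,4] [12,3,3] [12] [12] [12] [11] [11].

8 containers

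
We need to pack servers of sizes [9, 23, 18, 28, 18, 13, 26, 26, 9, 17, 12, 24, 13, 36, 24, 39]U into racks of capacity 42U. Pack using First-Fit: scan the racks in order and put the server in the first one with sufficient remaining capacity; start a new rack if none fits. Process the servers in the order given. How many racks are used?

9

rack 1: place 9U, 33U left
rack 1: place 23U, 10U left
rack 2: place 18U, 24U left
rack 3: place 28U, 14U left
rack 2: place 18U, 6U left
rack 3: place 13U, 1U left
rack 4: place 26U, 16U left
rack 5: place 26U, 16U left
rack 1: place 9U, 1U left
rack 6: place 17U, 25U left
rack 4: place 12U, 4U left
rack 6: place 24U, 1U left
rack 5: place 13U, 3U left
rack 7: place 36U, 6U left
rack 8: place 24U, 18U left
rack 9: place 39U, 3U left
Final racks: [9,23,9] [18,18] [28,13] [26,12] [26,13] [17,24] [36] [24] [39].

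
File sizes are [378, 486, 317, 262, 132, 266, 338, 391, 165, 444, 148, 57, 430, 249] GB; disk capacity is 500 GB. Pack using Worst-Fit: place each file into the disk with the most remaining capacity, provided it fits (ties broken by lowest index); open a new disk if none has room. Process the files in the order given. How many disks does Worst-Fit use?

10

378 GB → disk 1 (remaining 122 GB)
486 GB → disk 2 (remaining 14 GB)
317 GB → disk 3 (remaining 183 GB)
262 GB → disk 4 (remaining 238 GB)
132 GB → disk 4 (remaining 106 GB)
266 GB → disk 5 (remaining 234 GB)
338 GB → disk 6 (remaining 162 GB)
391 GB → disk 7 (remaining 109 GB)
165 GB → disk 5 (remaining 69 GB)
444 GB → disk 8 (remaining 56 GB)
148 GB → disk 3 (remaining 35 GB)
57 GB → disk 6 (remaining 105 GB)
430 GB → disk 9 (remaining 70 GB)
249 GB → disk 10 (remaining 251 GB)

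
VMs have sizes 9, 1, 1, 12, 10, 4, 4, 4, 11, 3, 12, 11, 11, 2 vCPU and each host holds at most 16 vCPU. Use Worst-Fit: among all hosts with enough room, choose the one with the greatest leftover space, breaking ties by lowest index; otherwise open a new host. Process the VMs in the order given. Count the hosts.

7

9 vCPU → host 1 (remaining 7 vCPU)
1 vCPU → host 1 (remaining 6 vCPU)
1 vCPU → host 1 (remaining 5 vCPU)
12 vCPU → host 2 (remaining 4 vCPU)
10 vCPU → host 3 (remaining 6 vCPU)
4 vCPU → host 3 (remaining 2 vCPU)
4 vCPU → host 1 (remaining 1 vCPU)
4 vCPU → host 2 (remaining 0 vCPU)
11 vCPU → host 4 (remaining 5 vCPU)
3 vCPU → host 4 (remaining 2 vCPU)
12 vCPU → host 5 (remaining 4 vCPU)
11 vCPU → host 6 (remaining 5 vCPU)
11 vCPU → host 7 (remaining 5 vCPU)
2 vCPU → host 6 (remaining 3 vCPU)
Final hosts: [9,1,1,4] [12,4] [10,4] [11,3] [12] [11,2] [11].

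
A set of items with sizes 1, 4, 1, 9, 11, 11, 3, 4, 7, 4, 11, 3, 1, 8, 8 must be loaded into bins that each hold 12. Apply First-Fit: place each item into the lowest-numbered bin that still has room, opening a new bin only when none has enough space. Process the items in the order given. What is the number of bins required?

8

1 → bin 1 (remaining 11)
4 → bin 1 (remaining 7)
1 → bin 1 (remaining 6)
9 → bin 2 (remaining 3)
11 → bin 3 (remaining 1)
11 → bin 4 (remaining 1)
3 → bin 1 (remaining 3)
4 → bin 5 (remaining 8)
7 → bin 5 (remaining 1)
4 → bin 6 (remaining 8)
11 → bin 7 (remaining 1)
3 → bin 1 (remaining 0)
1 → bin 2 (remaining 2)
8 → bin 6 (remaining 0)
8 → bin 8 (remaining 4)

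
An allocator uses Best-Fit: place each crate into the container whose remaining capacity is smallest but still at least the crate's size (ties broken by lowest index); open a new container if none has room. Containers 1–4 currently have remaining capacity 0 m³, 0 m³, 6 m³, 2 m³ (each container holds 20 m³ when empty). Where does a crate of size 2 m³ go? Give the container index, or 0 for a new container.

4

Containers with room: container 3 (6 m³), container 4 (2 m³).
Tightest fit is container 4 with 2 m³ free.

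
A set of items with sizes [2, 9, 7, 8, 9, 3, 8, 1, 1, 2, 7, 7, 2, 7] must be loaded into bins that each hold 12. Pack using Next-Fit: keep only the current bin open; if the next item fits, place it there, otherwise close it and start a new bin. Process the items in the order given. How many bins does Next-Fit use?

8 bins

bin 1: place 2, 10 left
bin 1: place 9, 1 left
bin 2: place 7, 5 left
bin 3: place 8, 4 left
bin 4: place 9, 3 left
bin 4: place 3, 0 left
bin 5: place 8, 4 left
bin 5: place 1, 3 left
bin 5: place 1, 2 left
bin 5: place 2, 0 left
bin 6: place 7, 5 left
bin 7: place 7, 5 left
bin 7: place 2, 3 left
bin 8: place 7, 5 left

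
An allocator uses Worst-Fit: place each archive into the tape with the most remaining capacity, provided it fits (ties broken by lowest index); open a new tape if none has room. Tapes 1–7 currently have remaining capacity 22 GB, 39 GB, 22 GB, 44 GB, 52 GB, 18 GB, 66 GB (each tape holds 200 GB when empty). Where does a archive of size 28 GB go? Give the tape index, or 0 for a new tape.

Tapes with room: tape 2 (39 GB), tape 4 (44 GB), tape 5 (52 GB), tape 7 (66 GB).
Most room is tape 7 with 66 GB free.

7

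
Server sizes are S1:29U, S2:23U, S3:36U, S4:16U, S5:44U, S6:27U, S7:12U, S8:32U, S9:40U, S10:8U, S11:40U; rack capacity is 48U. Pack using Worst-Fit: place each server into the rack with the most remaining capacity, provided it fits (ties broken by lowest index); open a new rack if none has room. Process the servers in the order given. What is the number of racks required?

Put S1 (29U) in rack 1; 19U remain.
Put S2 (23U) in rack 2; 25U remain.
Put S3 (36U) in rack 3; 12U remain.
Put S4 (16U) in rack 2; 9U remain.
Put S5 (44U) in rack 4; 4U remain.
Put S6 (27U) in rack 5; 21U remain.
Put S7 (12U) in rack 5; 9U remain.
Put S8 (32U) in rack 6; 16U remain.
Put S9 (40U) in rack 7; 8U remain.
Put S10 (8U) in rack 1; 11U remain.
Put S11 (40U) in rack 8; 8U remain.

8 racks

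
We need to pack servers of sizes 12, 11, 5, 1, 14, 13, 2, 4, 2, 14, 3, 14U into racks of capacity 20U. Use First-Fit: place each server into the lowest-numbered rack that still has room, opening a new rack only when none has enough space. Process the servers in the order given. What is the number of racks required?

Put 12U in rack 1; 8U remain.
Put 11U in rack 2; 9U remain.
Put 5U in rack 1; 3U remain.
Put 1U in rack 1; 2U remain.
Put 14U in rack 3; 6U remain.
Put 13U in rack 4; 7U remain.
Put 2U in rack 1; 0U remain.
Put 4U in rack 2; 5U remain.
Put 2U in rack 2; 3U remain.
Put 14U in rack 5; 6U remain.
Put 3U in rack 2; 0U remain.
Put 14U in rack 6; 6U remain.

6 racks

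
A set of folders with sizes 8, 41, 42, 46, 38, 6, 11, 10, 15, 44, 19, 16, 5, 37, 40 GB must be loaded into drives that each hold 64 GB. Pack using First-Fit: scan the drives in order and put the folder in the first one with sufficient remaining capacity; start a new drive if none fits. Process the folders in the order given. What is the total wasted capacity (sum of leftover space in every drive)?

Put 8 GB in drive 1; 56 GB remain.
Put 41 GB in drive 1; 15 GB remain.
Put 42 GB in drive 2; 22 GB remain.
Put 46 GB in drive 3; 18 GB remain.
Put 38 GB in drive 4; 26 GB remain.
Put 6 GB in drive 1; 9 GB remain.
Put 11 GB in drive 2; 11 GB remain.
Put 10 GB in drive 2; 1 GB remain.
Put 15 GB in drive 3; 3 GB remain.
Put 44 GB in drive 5; 20 GB remain.
Put 19 GB in drive 4; 7 GB remain.
Put 16 GB in drive 5; 4 GB remain.
Put 5 GB in drive 1; 4 GB remain.
Put 37 GB in drive 6; 27 GB remain.
Put 40 GB in drive 7; 24 GB remain.
7 drives × 64 GB = 448 GB; used 378 GB; unused 70 GB.

70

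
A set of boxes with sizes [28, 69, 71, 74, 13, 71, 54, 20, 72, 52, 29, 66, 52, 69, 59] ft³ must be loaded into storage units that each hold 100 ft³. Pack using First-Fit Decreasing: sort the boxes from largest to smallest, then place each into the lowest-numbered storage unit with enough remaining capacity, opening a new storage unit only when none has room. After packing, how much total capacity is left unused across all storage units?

Sorted descending: 74, 72, 71, 71, 69, 69, 66, 59, 54, 52, 52, 29, 28, 20, 13.
Put 74 ft³ in storage unit 1; 26 ft³ remain.
Put 72 ft³ in storage unit 2; 28 ft³ remain.
Put 71 ft³ in storage unit 3; 29 ft³ remain.
Put 71 ft³ in storage unit 4; 29 ft³ remain.
Put 69 ft³ in storage unit 5; 31 ft³ remain.
Put 69 ft³ in storage unit 6; 31 ft³ remain.
Put 66 ft³ in storage unit 7; 34 ft³ remain.
Put 59 ft³ in storage unit 8; 41 ft³ remain.
Put 54 ft³ in storage unit 9; 46 ft³ remain.
Put 52 ft³ in storage unit 10; 48 ft³ remain.
Put 52 ft³ in storage unit 11; 48 ft³ remain.
Put 29 ft³ in storage unit 3; 0 ft³ remain.
Put 28 ft³ in storage unit 2; 0 ft³ remain.
Put 20 ft³ in storage unit 1; 6 ft³ remain.
Put 13 ft³ in storage unit 4; 16 ft³ remain.
11 storage units × 100 ft³ = 1100 ft³; used 799 ft³; unused 301 ft³.

301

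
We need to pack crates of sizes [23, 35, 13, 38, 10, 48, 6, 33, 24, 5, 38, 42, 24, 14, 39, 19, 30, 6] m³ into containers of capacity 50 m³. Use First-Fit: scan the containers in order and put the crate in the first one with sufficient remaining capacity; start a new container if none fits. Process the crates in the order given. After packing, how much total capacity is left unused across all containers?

53

Put 23 m³ in container 1; 27 m³ remain.
Put 35 m³ in container 2; 15 m³ remain.
Put 13 m³ in container 1; 14 m³ remain.
Put 38 m³ in container 3; 12 m³ remain.
Put 10 m³ in container 1; 4 m³ remain.
Put 48 m³ in container 4; 2 m³ remain.
Put 6 m³ in container 2; 9 m³ remain.
Put 33 m³ in container 5; 17 m³ remain.
Put 24 m³ in container 6; 26 m³ remain.
Put 5 m³ in container 2; 4 m³ remain.
Put 38 m³ in container 7; 12 m³ remain.
Put 42 m³ in container 8; 8 m³ remain.
Put 24 m³ in container 6; 2 m³ remain.
Put 14 m³ in container 5; 3 m³ remain.
Put 39 m³ in container 9; 11 m³ remain.
Put 19 m³ in container 10; 31 m³ remain.
Put 30 m³ in container 10; 1 m³ remain.
Put 6 m³ in container 3; 6 m³ remain.
10 containers × 50 m³ = 500 m³; used 447 m³; unused 53 m³.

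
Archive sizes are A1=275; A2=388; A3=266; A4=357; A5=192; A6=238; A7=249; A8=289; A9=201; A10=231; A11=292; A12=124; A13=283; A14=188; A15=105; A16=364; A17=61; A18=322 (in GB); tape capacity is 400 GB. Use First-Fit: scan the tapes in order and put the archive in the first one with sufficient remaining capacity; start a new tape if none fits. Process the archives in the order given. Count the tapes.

14 tapes

tape 1: place A1 (275 GB), 125 GB left
tape 2: place A2 (388 GB), 12 GB left
tape 3: place A3 (266 GB), 134 GB left
tape 4: place A4 (357 GB), 43 GB left
tape 5: place A5 (192 GB), 208 GB left
tape 6: place A6 (238 GB), 162 GB left
tape 7: place A7 (249 GB), 151 GB left
tape 8: place A8 (289 GB), 111 GB left
tape 5: place A9 (201 GB), 7 GB left
tape 9: place A10 (231 GB), 169 GB left
tape 10: place A11 (292 GB), 108 GB left
tape 1: place A12 (124 GB), 1 GB left
tape 11: place A13 (283 GB), 117 GB left
tape 12: place A14 (188 GB), 212 GB left
tape 3: place A15 (105 GB), 29 GB left
tape 13: place A16 (364 GB), 36 GB left
tape 6: place A17 (61 GB), 101 GB left
tape 14: place A18 (322 GB), 78 GB left
Final tapes: [275,124] [388] [266,105] [357] [192,201] [238,61] [249] [289] [231] [292] [283] [188] [364] [322].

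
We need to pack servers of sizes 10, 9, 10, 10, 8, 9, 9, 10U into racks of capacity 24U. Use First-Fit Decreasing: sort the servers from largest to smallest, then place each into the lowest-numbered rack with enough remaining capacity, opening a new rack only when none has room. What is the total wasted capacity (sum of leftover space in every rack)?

21

Sorted descending: 10, 10, 10, 10, 9, 9, 9, 8.
Put 10U in rack 1; 14U remain.
Put 10U in rack 1; 4U remain.
Put 10U in rack 2; 14U remain.
Put 10U in rack 2; 4U remain.
Put 9U in rack 3; 15U remain.
Put 9U in rack 3; 6U remain.
Put 9U in rack 4; 15U remain.
Put 8U in rack 4; 7U remain.
4 racks × 24U = 96U; used 75U; unused 21U.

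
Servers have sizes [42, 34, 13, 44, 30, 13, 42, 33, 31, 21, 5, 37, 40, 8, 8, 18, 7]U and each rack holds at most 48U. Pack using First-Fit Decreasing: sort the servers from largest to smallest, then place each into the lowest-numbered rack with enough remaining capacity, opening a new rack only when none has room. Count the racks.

Sorted descending: 44, 42, 42, 40, 37, 34, 33, 31, 30, 21, 18, 13, 13, 8, 8, 7, 5.
Put 44U in rack 1; 4U remain.
Put 42U in rack 2; 6U remain.
Put 42U in rack 3; 6U remain.
Put 40U in rack 4; 8U remain.
Put 37U in rack 5; 11U remain.
Put 34U in rack 6; 14U remain.
Put 33U in rack 7; 15U remain.
Put 31U in rack 8; 17U remain.
Put 30U in rack 9; 18U remain.
Put 21U in rack 10; 27U remain.
Put 18U in rack 9; 0U remain.
Put 13U in rack 6; 1U remain.
Put 13U in rack 7; 2U remain.
Put 8U in rack 4; 0U remain.
Put 8U in rack 5; 3U remain.
Put 7U in rack 8; 10U remain.
Put 5U in rack 2; 1U remain.
Final racks: [44] [42,5] [42] [40,8] [37,8] [34,13] [33,13] [31,7] [30,18] [21].

10 racks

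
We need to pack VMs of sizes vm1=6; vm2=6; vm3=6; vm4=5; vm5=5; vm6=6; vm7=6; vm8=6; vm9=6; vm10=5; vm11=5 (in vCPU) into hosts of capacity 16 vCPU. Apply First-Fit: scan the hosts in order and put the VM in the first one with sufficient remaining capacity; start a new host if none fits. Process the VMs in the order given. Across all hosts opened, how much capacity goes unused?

18

host 1: place vm1 (6 vCPU), 10 vCPU left
host 1: place vm2 (6 vCPU), 4 vCPU left
host 2: place vm3 (6 vCPU), 10 vCPU left
host 2: place vm4 (5 vCPU), 5 vCPU left
host 2: place vm5 (5 vCPU), 0 vCPU left
host 3: place vm6 (6 vCPU), 10 vCPU left
host 3: place vm7 (6 vCPU), 4 vCPU left
host 4: place vm8 (6 vCPU), 10 vCPU left
host 4: place vm9 (6 vCPU), 4 vCPU left
host 5: place vm10 (5 vCPU), 11 vCPU left
host 5: place vm11 (5 vCPU), 6 vCPU left
5 hosts × 16 vCPU = 80 vCPU; used 62 vCPU; unused 18 vCPU.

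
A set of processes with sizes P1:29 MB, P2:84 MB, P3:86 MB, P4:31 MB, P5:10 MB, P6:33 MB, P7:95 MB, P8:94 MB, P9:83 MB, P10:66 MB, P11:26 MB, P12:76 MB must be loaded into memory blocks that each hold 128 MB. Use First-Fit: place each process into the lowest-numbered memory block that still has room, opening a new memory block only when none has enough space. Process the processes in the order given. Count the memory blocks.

7

memory block 1: place P1 (29 MB), 99 MB left
memory block 1: place P2 (84 MB), 15 MB left
memory block 2: place P3 (86 MB), 42 MB left
memory block 2: place P4 (31 MB), 11 MB left
memory block 1: place P5 (10 MB), 5 MB left
memory block 3: place P6 (33 MB), 95 MB left
memory block 3: place P7 (95 MB), 0 MB left
memory block 4: place P8 (94 MB), 34 MB left
memory block 5: place P9 (83 MB), 45 MB left
memory block 6: place P10 (66 MB), 62 MB left
memory block 4: place P11 (26 MB), 8 MB left
memory block 7: place P12 (76 MB), 52 MB left
Final memory blocks: [29,84,10] [86,31] [33,95] [94,26] [83] [66] [76].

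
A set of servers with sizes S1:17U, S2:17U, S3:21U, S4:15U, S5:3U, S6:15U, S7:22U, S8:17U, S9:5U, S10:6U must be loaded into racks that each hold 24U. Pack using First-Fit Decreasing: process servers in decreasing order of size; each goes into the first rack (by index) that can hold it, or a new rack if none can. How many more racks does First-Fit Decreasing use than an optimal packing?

First-Fit Decreasing: [22] [21,3] [17,6] [17,5] [17] [15] [15] → 7 racks.
7 servers exceed 12U (half the capacity), and no two of those can share a rack, so at least 7 racks are needed.
So 7 is already optimal.

0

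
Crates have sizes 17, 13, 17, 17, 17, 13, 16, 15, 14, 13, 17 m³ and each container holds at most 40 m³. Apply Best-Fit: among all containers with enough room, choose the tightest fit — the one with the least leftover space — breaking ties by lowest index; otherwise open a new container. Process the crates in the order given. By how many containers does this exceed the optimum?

Best-Fit: [17,13] [17,17] [17,13] [16,15] [14,13] [17] → 6 containers.
Total size 169 m³; any packing needs at least ⌈169/40⌉ = 5 containers.
An optimal packing achieves that bound: [17,17] [17,17] [17,16] [15,14] [13,13,13] → 5 containers.
Excess: 6 − 5 = 1.

1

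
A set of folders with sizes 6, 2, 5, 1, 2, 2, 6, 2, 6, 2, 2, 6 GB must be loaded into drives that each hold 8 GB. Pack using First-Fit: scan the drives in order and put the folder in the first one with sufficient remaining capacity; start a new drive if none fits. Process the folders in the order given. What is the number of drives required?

6 GB → drive 1 (remaining 2 GB)
2 GB → drive 1 (remaining 0 GB)
5 GB → drive 2 (remaining 3 GB)
1 GB → drive 2 (remaining 2 GB)
2 GB → drive 2 (remaining 0 GB)
2 GB → drive 3 (remaining 6 GB)
6 GB → drive 3 (remaining 0 GB)
2 GB → drive 4 (remaining 6 GB)
6 GB → drive 4 (remaining 0 GB)
2 GB → drive 5 (remaining 6 GB)
2 GB → drive 5 (remaining 4 GB)
6 GB → drive 6 (remaining 2 GB)

6 drives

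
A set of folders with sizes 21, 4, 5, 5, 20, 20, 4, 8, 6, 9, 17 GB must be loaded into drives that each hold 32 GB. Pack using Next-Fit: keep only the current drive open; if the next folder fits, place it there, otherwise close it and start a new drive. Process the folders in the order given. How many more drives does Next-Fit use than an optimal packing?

Next-Fit: [21,4,5] [5,20] [20,4,8] [6,9,17] → 4 drives.
Total size 119 GB; any packing needs at least ⌈119/32⌉ = 4 drives.
So 4 is already optimal.

0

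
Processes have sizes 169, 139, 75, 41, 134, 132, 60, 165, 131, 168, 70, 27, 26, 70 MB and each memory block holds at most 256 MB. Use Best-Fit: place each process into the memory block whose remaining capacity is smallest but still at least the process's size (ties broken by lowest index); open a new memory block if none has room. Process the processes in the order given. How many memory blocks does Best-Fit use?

7 memory blocks

memory block 1: place 169 MB, 87 MB left
memory block 2: place 139 MB, 117 MB left
memory block 1: place 75 MB, 12 MB left
memory block 2: place 41 MB, 76 MB left
memory block 3: place 134 MB, 122 MB left
memory block 4: place 132 MB, 124 MB left
memory block 2: place 60 MB, 16 MB left
memory block 5: place 165 MB, 91 MB left
memory block 6: place 131 MB, 125 MB left
memory block 7: place 168 MB, 88 MB left
memory block 7: place 70 MB, 18 MB left
memory block 5: place 27 MB, 64 MB left
memory block 5: place 26 MB, 38 MB left
memory block 3: place 70 MB, 52 MB left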